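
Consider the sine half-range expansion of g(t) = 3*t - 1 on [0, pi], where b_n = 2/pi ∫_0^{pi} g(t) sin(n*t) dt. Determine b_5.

b_5 = 2/pi ∫_0^{pi} (3*t - 1) sin(5*t) dt.
Integrating by parts (boundary term plus one more integral), an antiderivative of (3*t - 1) sin(5*t) is -3*t*cos(5*t)/5 + 3*sin(5*t)/25 + cos(5*t)/5; evaluating from 0 to pi: ∫_{0}^{pi} (3*t - 1) sin(5*t) dt = (-1/5 + 3*pi/5) - (1/5) = -2/5 + 3*pi/5.
Hence b_5 = (2/pi)·(-2/5 + 3*pi/5) = 2*(-2 + 3*pi)/(5*pi).

2*(-2 + 3*pi)/(5*pi)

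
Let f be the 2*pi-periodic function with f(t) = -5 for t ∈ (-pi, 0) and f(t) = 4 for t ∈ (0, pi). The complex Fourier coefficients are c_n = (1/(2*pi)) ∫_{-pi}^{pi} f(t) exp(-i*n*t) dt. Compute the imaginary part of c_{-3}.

Since f is real-valued, Im(c_{-3}) = -(1/(2*pi)) ∫_{-pi}^{pi} f(t) sin(-3*t) dt = b_{3}/2.
Split the integral at the breakpoints.
Directly, an antiderivative of (-5) sin(-3*t) is -5*cos(3*t)/3; evaluating from -pi to 0: ∫_{-pi}^{0} (-5) sin(-3*t) dt = (-5/3) - (5/3) = -10/3.
Directly, an antiderivative of (4) sin(-3*t) is 4*cos(3*t)/3; evaluating from 0 to pi: ∫_{0}^{pi} (4) sin(-3*t) dt = (-4/3) - (4/3) = -8/3.
So ∫_{-pi}^{pi} f(t) sin(-3*t) dt = -6.
Hence Im(c_{-3}) = (-1/(2*pi))·(-6) = 3/pi.

3/pi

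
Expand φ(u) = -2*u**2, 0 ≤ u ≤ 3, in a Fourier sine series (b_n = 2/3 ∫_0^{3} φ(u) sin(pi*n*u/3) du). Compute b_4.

b_4 = 2/3 ∫_0^{3} (-2*u**2) sin(4*pi*u/3) du.
Integrating by parts twice (tabular method), an antiderivative of (-2*u**2) sin(4*pi*u/3) is 3*u**2*cos(4*pi*u/3)/(2*pi) - 9*u*sin(4*pi*u/3)/(4*pi**2) - 27*cos(4*pi*u/3)/(16*pi**3); evaluating from 0 to 3: ∫_{0}^{3} (-2*u**2) sin(4*pi*u/3) du = (27*(-1 + 8*pi**2)/(16*pi**3)) - (-27/(16*pi**3)) = 27/(2*pi).
Hence b_4 = (2/3)·(27/(2*pi)) = 9/pi.

9/pi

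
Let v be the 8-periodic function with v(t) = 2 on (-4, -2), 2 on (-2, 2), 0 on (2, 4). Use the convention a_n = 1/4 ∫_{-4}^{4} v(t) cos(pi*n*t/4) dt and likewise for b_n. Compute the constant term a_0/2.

3/2

a_0 = 1/4 ∫_{-4}^{4} v(t) dt = 1/4 · (12) = 3.
So the constant term a_0/2 = 3/2.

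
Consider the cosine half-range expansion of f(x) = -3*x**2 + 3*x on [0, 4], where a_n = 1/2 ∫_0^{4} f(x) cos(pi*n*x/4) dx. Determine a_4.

a_4 = 1/2 ∫_0^{4} (-3*x**2 + 3*x) cos(pi*x) dx.
Integrating by parts twice (tabular method), an antiderivative of (-3*x**2 + 3*x) cos(pi*x) is -3*x**2*sin(pi*x)/pi + 3*x*sin(pi*x)/pi - 6*x*cos(pi*x)/pi**2 + 6*sin(pi*x)/pi**3 + 3*cos(pi*x)/pi**2; evaluating from 0 to 4: ∫_{0}^{4} (-3*x**2 + 3*x) cos(pi*x) dx = (-21/pi**2) - (3/pi**2) = -24/pi**2.
Hence a_4 = (1/2)·(-24/pi**2) = -12/pi**2.

-12/pi**2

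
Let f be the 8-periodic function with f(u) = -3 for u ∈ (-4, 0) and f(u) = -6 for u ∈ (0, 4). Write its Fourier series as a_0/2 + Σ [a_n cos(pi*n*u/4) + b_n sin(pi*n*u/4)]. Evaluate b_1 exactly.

-6/pi

b_1 = 1/4 ∫_{-4}^{4} f(u) sin(pi*u/4) du.
Split the integral at the breakpoints.
Directly, an antiderivative of (-3) sin(pi*u/4) is 12*cos(pi*u/4)/pi; evaluating from -4 to 0: ∫_{-4}^{0} (-3) sin(pi*u/4) du = (12/pi) - (-12/pi) = 24/pi.
Directly, an antiderivative of (-6) sin(pi*u/4) is 24*cos(pi*u/4)/pi; evaluating from 0 to 4: ∫_{0}^{4} (-6) sin(pi*u/4) du = (-24/pi) - (24/pi) = -48/pi.
Summing the pieces and multiplying by (1/4) gives b_1 = -6/pi.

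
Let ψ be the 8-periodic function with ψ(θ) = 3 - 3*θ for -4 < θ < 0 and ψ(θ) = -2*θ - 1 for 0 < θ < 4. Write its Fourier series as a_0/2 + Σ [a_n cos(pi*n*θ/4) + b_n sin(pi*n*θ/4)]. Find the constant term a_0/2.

2

a_0 = 1/4 ∫_{-4}^{4} ψ(θ) dθ = 1/4 · (16) = 4.
So the constant term a_0/2 = 2.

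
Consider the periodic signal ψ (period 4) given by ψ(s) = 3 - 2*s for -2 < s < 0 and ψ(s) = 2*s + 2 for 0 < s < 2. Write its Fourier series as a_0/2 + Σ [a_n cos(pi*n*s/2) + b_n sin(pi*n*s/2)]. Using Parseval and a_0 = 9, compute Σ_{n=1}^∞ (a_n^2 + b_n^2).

19/6

Parseval: a_0^2/2 + Σ_{n≥1} (a_n^2+b_n^2) = 1/2 ∫_{-2}^{2} ψ(s)^2 ds = 131/3.
Subtract a_0^2/2 = 81/2: Σ (a_n^2+b_n^2) = 19/6.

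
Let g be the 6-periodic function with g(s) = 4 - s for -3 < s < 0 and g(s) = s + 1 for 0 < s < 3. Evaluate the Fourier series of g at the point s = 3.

s = 3 differs from s = -3 by 1 full period(s), and the series is 6-periodic.
At s = -3 the one-sided limits are g(-3^-) = 4 and g(-3^+) = 7.
By Dirichlet's theorem the series converges to their average, [(4) + (7)]/2 = 11/2.

11/2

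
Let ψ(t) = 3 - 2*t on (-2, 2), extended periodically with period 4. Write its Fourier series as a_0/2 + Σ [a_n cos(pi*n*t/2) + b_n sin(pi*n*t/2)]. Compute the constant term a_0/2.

3

a_0 = 1/2 ∫_{-2}^{2} ψ(t) dt = 1/2 · (12) = 6.
So the constant term a_0/2 = 3.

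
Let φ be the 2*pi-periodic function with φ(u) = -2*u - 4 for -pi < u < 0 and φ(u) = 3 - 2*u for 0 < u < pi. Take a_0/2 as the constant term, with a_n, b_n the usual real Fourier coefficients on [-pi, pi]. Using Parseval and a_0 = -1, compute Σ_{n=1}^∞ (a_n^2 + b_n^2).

Parseval: a_0^2/2 + Σ_{n≥1} (a_n^2+b_n^2) = 1/pi ∫_{-pi}^{pi} φ(u)^2 du = -14*pi + 25 + 8*pi**2/3.
Subtract a_0^2/2 = 1/2: Σ (a_n^2+b_n^2) = -14*pi + 49/2 + 8*pi**2/3.

-14*pi + 49/2 + 8*pi**2/3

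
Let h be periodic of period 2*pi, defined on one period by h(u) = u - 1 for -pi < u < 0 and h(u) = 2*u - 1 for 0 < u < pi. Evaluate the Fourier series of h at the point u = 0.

-1

h is continuous at u = 0 with value -1, so the series converges to -1 there.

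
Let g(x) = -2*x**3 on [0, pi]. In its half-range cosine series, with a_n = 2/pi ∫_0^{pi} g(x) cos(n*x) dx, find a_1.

a_1 = 2/pi ∫_0^{pi} (-2*x**3) cos(x) dx.
Integrating by parts three times (tabular method), an antiderivative of (-2*x**3) cos(x) is -2*x**3*sin(x) - 6*x**2*cos(x) + 12*x*sin(x) + 12*cos(x); evaluating from 0 to pi: ∫_{0}^{pi} (-2*x**3) cos(x) dx = (-12 + 6*pi**2) - (12) = -24 + 6*pi**2.
Hence a_1 = (2/pi)·(-24 + 6*pi**2) = -48/pi + 12*pi.

-48/pi + 12*pi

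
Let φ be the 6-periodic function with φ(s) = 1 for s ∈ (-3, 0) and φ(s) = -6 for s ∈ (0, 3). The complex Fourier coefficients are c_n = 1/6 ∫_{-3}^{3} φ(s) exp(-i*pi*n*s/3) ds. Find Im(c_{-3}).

-7/(3*pi)

Since φ is real-valued, Im(c_{-3}) = -1/6 ∫_{-3}^{3} φ(s) sin(-pi*s) ds = b_{3}/2.
Split the integral at the breakpoints.
Directly, an antiderivative of (1) sin(-pi*s) is cos(pi*s)/pi; evaluating from -3 to 0: ∫_{-3}^{0} (1) sin(-pi*s) ds = (1/pi) - (-1/pi) = 2/pi.
Directly, an antiderivative of (-6) sin(-pi*s) is -6*cos(pi*s)/pi; evaluating from 0 to 3: ∫_{0}^{3} (-6) sin(-pi*s) ds = (6/pi) - (-6/pi) = 12/pi.
So ∫_{-3}^{3} φ(s) sin(-pi*s) ds = 14/pi.
Hence Im(c_{-3}) = (-1/6)·(14/pi) = -7/(3*pi).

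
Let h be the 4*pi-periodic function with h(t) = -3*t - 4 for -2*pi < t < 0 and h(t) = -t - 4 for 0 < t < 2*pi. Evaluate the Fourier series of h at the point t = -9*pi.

t = -9*pi differs from t = -pi by -2 full period(s), and the series is 4*pi-periodic.
h is continuous at t = -pi with value -4 + 3*pi, so the series converges to -4 + 3*pi there.

-4 + 3*pi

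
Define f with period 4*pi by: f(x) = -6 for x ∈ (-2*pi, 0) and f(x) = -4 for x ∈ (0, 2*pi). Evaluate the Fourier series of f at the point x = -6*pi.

x = -6*pi differs from x = -2*pi by -1 full period(s), and the series is 4*pi-periodic.
At x = -2*pi the one-sided limits are f(-2*pi^-) = -4 and f(-2*pi^+) = -6.
By Dirichlet's theorem the series converges to their average, [(-4) + (-6)]/2 = -5.

-5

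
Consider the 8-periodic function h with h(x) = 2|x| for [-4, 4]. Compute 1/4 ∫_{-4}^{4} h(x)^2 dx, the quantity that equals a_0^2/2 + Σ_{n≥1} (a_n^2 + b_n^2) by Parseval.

128/3

1/4 ∫_{-4}^{4} h(x)^2 dx = 1/4 · (512/3) = 128/3.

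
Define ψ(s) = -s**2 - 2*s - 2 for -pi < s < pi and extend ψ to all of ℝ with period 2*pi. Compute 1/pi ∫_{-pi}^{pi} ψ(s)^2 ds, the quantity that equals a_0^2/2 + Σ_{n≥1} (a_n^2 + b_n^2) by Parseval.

8 + 2*pi**4/5 + 16*pi**2/3

1/pi ∫_{-pi}^{pi} ψ(s)^2 ds = 1/pi · (2*pi*(60 + 3*pi**4 + 40*pi**2)/15) = 8 + 2*pi**4/5 + 16*pi**2/3.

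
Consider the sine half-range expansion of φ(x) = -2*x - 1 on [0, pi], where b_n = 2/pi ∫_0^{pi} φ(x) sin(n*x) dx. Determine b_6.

2/3

b_6 = 2/pi ∫_0^{pi} (-2*x - 1) sin(6*x) dx.
Integrating by parts (boundary term plus one more integral), an antiderivative of (-2*x - 1) sin(6*x) is x*cos(6*x)/3 - sin(6*x)/18 + cos(6*x)/6; evaluating from 0 to pi: ∫_{0}^{pi} (-2*x - 1) sin(6*x) dx = (1/6 + pi/3) - (1/6) = pi/3.
Hence b_6 = (2/pi)·(pi/3) = 2/3.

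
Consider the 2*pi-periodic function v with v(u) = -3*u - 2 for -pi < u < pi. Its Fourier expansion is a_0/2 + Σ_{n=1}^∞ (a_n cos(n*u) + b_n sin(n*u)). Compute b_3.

b_3 = 1/pi ∫_{-pi}^{pi} v(u) sin(3*u) du.
Integrating by parts (boundary term plus one more integral), an antiderivative of (-3*u - 2) sin(3*u) is u*cos(3*u) - sin(3*u)/3 + 2*cos(3*u)/3; evaluating from -pi to pi: ∫_{-pi}^{pi} (-3*u - 2) sin(3*u) du = (-pi - 2/3) - (-2/3 + pi) = -2*pi.
Hence b_3 = (1/pi)·(-2*pi) = -2.

-2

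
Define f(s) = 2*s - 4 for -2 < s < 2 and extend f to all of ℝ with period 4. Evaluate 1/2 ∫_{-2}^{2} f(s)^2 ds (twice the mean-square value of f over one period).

128/3

1/2 ∫_{-2}^{2} f(s)^2 ds = 1/2 · (256/3) = 128/3.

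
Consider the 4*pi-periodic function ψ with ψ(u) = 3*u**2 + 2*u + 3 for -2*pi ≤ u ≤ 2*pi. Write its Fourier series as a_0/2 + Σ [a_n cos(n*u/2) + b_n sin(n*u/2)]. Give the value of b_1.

b_1 = (1/(2*pi)) ∫_{-2*pi}^{2*pi} ψ(u) sin(u/2) du.
Integrating by parts twice (tabular method), an antiderivative of (3*u**2 + 2*u + 3) sin(u/2) is -6*u**2*cos(u/2) + 24*u*sin(u/2) - 4*u*cos(u/2) + 8*sin(u/2) + 42*cos(u/2); evaluating from -2*pi to 2*pi: ∫_{-2*pi}^{2*pi} (3*u**2 + 2*u + 3) sin(u/2) du = (-42 + 8*pi + 24*pi**2) - (-42 - 8*pi + 24*pi**2) = 16*pi.
Hence b_1 = (1/(2*pi))·(16*pi) = 8.

8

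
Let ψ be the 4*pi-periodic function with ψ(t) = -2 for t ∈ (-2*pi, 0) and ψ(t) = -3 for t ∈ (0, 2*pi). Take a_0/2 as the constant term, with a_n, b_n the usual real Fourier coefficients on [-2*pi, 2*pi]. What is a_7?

a_7 = (1/(2*pi)) ∫_{-2*pi}^{2*pi} ψ(t) cos(7*t/2) dt.
Split the integral at the breakpoints.
Directly, an antiderivative of (-2) cos(7*t/2) is -4*sin(7*t/2)/7; evaluating from -2*pi to 0: ∫_{-2*pi}^{0} (-2) cos(7*t/2) dt = (0) - (0) = 0.
Directly, an antiderivative of (-3) cos(7*t/2) is -6*sin(7*t/2)/7; evaluating from 0 to 2*pi: ∫_{0}^{2*pi} (-3) cos(7*t/2) dt = (0) - (0) = 0.
Summing the pieces and multiplying by (1/(2*pi)) gives a_7 = 0.

0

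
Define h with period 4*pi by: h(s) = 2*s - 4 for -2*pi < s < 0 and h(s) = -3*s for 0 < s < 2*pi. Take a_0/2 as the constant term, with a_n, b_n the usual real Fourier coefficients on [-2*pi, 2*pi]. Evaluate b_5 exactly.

2*(4 - pi)/(5*pi)

b_5 = (1/(2*pi)) ∫_{-2*pi}^{2*pi} h(s) sin(5*s/2) ds.
Split the integral at the breakpoints.
Integrating by parts (boundary term plus one more integral), an antiderivative of (2*s - 4) sin(5*s/2) is -4*s*cos(5*s/2)/5 + 8*sin(5*s/2)/25 + 8*cos(5*s/2)/5; evaluating from -2*pi to 0: ∫_{-2*pi}^{0} (2*s - 4) sin(5*s/2) ds = (8/5) - (-8*pi/5 - 8/5) = 16/5 + 8*pi/5.
Integrating by parts (boundary term plus one more integral), an antiderivative of (-3*s) sin(5*s/2) is 6*s*cos(5*s/2)/5 - 12*sin(5*s/2)/25; evaluating from 0 to 2*pi: ∫_{0}^{2*pi} (-3*s) sin(5*s/2) ds = (-12*pi/5) - (0) = -12*pi/5.
Summing the pieces and multiplying by (1/(2*pi)) gives b_5 = 2*(4 - pi)/(5*pi).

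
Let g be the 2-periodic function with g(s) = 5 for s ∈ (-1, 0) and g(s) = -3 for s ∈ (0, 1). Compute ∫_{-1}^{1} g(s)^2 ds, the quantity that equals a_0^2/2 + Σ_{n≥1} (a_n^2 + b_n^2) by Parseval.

34

∫_{-1}^{1} g(s)^2 ds = 34.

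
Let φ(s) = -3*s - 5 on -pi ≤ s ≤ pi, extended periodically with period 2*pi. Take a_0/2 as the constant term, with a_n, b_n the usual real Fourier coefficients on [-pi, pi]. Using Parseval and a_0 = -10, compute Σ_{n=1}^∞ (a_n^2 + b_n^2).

Parseval: a_0^2/2 + Σ_{n≥1} (a_n^2+b_n^2) = 1/pi ∫_{-pi}^{pi} φ(s)^2 ds = 50 + 6*pi**2.
Subtract a_0^2/2 = 50: Σ (a_n^2+b_n^2) = 6*pi**2.

6*pi**2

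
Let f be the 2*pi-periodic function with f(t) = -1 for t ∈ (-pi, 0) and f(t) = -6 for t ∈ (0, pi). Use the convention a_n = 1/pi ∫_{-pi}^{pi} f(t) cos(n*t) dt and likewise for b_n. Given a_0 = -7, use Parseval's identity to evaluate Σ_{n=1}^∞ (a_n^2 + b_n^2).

25/2

Parseval: a_0^2/2 + Σ_{n≥1} (a_n^2+b_n^2) = 1/pi ∫_{-pi}^{pi} f(t)^2 dt = 37.
Subtract a_0^2/2 = 49/2: Σ (a_n^2+b_n^2) = 25/2.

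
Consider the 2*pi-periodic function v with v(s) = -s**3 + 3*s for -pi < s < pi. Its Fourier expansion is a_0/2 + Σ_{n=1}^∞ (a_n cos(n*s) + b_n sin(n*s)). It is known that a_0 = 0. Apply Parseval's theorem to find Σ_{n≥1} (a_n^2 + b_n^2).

2*pi**2*(-42*pi**2 + 105 + 5*pi**4)/35

Parseval: a_0^2/2 + Σ_{n≥1} (a_n^2+b_n^2) = 1/pi ∫_{-pi}^{pi} v(s)^2 ds = 2*pi**2*(-42*pi**2 + 105 + 5*pi**4)/35.
Subtract a_0^2/2 = 0: Σ (a_n^2+b_n^2) = 2*pi**2*(-42*pi**2 + 105 + 5*pi**4)/35.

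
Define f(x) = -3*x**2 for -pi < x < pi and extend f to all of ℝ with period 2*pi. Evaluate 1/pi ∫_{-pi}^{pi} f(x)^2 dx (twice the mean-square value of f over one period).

18*pi**4/5

1/pi ∫_{-pi}^{pi} f(x)^2 dx = 1/pi · (18*pi**5/5) = 18*pi**4/5.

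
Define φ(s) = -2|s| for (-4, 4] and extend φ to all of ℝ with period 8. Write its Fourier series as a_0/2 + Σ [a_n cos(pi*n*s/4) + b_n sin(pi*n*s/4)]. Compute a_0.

a_0 = 1/4 ∫_{-4}^{4} φ(s) ds = 1/4 · (-32) = -8.

-8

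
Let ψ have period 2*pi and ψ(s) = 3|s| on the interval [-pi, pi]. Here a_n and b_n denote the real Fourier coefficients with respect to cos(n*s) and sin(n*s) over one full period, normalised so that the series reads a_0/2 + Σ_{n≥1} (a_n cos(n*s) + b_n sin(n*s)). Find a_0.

3*pi

a_0 = 1/pi ∫_{-pi}^{pi} ψ(s) ds = 1/pi · (3*pi**2) = 3*pi.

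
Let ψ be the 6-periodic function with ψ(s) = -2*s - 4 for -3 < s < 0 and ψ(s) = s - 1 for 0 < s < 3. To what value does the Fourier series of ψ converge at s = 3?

2

ψ is continuous at s = 3 with value 2, so the series converges to 2 there.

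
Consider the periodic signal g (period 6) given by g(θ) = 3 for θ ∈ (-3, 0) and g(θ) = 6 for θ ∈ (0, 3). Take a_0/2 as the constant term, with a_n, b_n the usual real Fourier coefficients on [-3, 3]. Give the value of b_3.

2/pi

b_3 = 1/3 ∫_{-3}^{3} g(θ) sin(pi*θ) dθ.
Split the integral at the breakpoints.
Directly, an antiderivative of (3) sin(pi*θ) is -3*cos(pi*θ)/pi; evaluating from -3 to 0: ∫_{-3}^{0} (3) sin(pi*θ) dθ = (-3/pi) - (3/pi) = -6/pi.
Directly, an antiderivative of (6) sin(pi*θ) is -6*cos(pi*θ)/pi; evaluating from 0 to 3: ∫_{0}^{3} (6) sin(pi*θ) dθ = (6/pi) - (-6/pi) = 12/pi.
Summing the pieces and multiplying by (1/3) gives b_3 = 2/pi.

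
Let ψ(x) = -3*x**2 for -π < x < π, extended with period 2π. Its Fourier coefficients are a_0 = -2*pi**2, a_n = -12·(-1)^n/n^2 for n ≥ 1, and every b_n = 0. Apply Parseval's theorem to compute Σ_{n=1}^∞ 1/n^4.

Parseval: a_0^2/2 + Σ a_n^2 = (1/π) ∫_{-π}^{π} ψ(x)^2 dx = 18*pi**4/5.
Subtract a_0^2/2 = 2*pi**4: Σ a_n^2 = 8*pi**4/5.
Since a_n^2 = 144/n^4, Σ 1/n^4 = pi**4/90.

pi**4/90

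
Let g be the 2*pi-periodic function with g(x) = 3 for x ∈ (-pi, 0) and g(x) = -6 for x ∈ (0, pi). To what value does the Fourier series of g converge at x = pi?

-3/2

At x = pi the one-sided limits are g(pi^-) = -6 and g(pi^+) = 3.
By Dirichlet's theorem the series converges to their average, [(-6) + (3)]/2 = -3/2.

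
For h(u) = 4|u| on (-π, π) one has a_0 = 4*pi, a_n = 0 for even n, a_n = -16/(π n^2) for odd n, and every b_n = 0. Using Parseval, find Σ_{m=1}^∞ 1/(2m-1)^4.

Parseval: a_0^2/2 + Σ a_n^2 = (1/π) ∫_{-π}^{π} h(u)^2 du = 32*pi**2/3.
Subtract a_0^2/2 = 8*pi**2: Σ a_n^2 = 8*pi**2/3.
Only odd n contribute, with a_n^2 = 256/(π^2 n^4), so Σ_{m≥1} 1/(2m-1)^4 = π^2·(8*pi**2/3)/256 = pi**4/96.

pi**4/96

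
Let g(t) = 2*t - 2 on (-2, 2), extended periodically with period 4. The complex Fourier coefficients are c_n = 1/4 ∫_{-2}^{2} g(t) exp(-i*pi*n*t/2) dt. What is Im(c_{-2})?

Since g is real-valued, Im(c_{-2}) = -1/4 ∫_{-2}^{2} g(t) sin(-pi*t) dt = b_{2}/2.
Integrating by parts (boundary term plus one more integral), an antiderivative of (2*t - 2) sin(-pi*t) is 2*t*cos(pi*t)/pi - 2*sin(pi*t)/pi**2 - 2*cos(pi*t)/pi; evaluating from -2 to 2: ∫_{-2}^{2} (2*t - 2) sin(-pi*t) dt = (2/pi) - (-6/pi) = 8/pi.
Hence Im(c_{-2}) = (-1/4)·(8/pi) = -2/pi.

-2/pi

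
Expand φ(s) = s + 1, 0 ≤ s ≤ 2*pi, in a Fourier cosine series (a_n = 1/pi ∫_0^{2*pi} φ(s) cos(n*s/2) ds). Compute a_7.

-8/(49*pi)

a_7 = 1/pi ∫_0^{2*pi} (s + 1) cos(7*s/2) ds.
Integrating by parts (boundary term plus one more integral), an antiderivative of (s + 1) cos(7*s/2) is 2*s*sin(7*s/2)/7 + 2*sin(7*s/2)/7 + 4*cos(7*s/2)/49; evaluating from 0 to 2*pi: ∫_{0}^{2*pi} (s + 1) cos(7*s/2) ds = (-4/49) - (4/49) = -8/49.
Hence a_7 = (1/pi)·(-8/49) = -8/(49*pi).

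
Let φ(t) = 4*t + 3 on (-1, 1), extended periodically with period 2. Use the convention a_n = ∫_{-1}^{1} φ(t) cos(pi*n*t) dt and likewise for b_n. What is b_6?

b_6 = ∫_{-1}^{1} φ(t) sin(6*pi*t) dt.
Integrating by parts (boundary term plus one more integral), an antiderivative of (4*t + 3) sin(6*pi*t) is -2*t*cos(6*pi*t)/(3*pi) + sin(6*pi*t)/(9*pi**2) - cos(6*pi*t)/(2*pi); evaluating from -1 to 1: ∫_{-1}^{1} (4*t + 3) sin(6*pi*t) dt = (-7/(6*pi)) - (1/(6*pi)) = -4/(3*pi).
Hence b_6 = -4/(3*pi).

-4/(3*pi)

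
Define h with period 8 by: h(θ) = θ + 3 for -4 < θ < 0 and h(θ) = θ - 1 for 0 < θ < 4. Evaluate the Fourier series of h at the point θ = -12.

1

θ = -12 differs from θ = -4 by -1 full period(s), and the series is 8-periodic.
At θ = -4 the one-sided limits are h(-4^-) = 3 and h(-4^+) = -1.
By Dirichlet's theorem the series converges to their average, [(3) + (-1)]/2 = 1.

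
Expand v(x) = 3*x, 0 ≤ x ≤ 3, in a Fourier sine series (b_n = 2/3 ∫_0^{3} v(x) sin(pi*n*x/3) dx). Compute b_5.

b_5 = 2/3 ∫_0^{3} (3*x) sin(5*pi*x/3) dx.
Integrating by parts (boundary term plus one more integral), an antiderivative of (3*x) sin(5*pi*x/3) is -9*x*cos(5*pi*x/3)/(5*pi) + 27*sin(5*pi*x/3)/(25*pi**2); evaluating from 0 to 3: ∫_{0}^{3} (3*x) sin(5*pi*x/3) dx = (27/(5*pi)) - (0) = 27/(5*pi).
Hence b_5 = (2/3)·(27/(5*pi)) = 18/(5*pi).

18/(5*pi)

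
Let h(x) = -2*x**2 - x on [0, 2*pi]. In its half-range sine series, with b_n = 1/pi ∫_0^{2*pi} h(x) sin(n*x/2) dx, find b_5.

4*(-100*pi**2 - 25*pi + 16)/(125*pi)

b_5 = 1/pi ∫_0^{2*pi} (-2*x**2 - x) sin(5*x/2) dx.
Integrating by parts twice (tabular method), an antiderivative of (-2*x**2 - x) sin(5*x/2) is 4*x**2*cos(5*x/2)/5 - 16*x*sin(5*x/2)/25 + 2*x*cos(5*x/2)/5 - 4*sin(5*x/2)/25 - 32*cos(5*x/2)/125; evaluating from 0 to 2*pi: ∫_{0}^{2*pi} (-2*x**2 - x) sin(5*x/2) dx = (-16*pi**2/5 - 4*pi/5 + 32/125) - (-32/125) = -16*pi**2/5 - 4*pi/5 + 64/125.
Hence b_5 = (1/pi)·(-16*pi**2/5 - 4*pi/5 + 64/125) = 4*(-100*pi**2 - 25*pi + 16)/(125*pi).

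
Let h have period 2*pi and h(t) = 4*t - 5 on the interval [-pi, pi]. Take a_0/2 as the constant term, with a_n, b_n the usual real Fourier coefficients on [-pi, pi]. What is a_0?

-10

a_0 = 1/pi ∫_{-pi}^{pi} h(t) dt = 1/pi · (-10*pi) = -10.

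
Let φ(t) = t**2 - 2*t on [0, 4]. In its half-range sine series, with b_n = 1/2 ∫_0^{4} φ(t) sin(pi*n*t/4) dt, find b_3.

b_3 = 1/2 ∫_0^{4} (t**2 - 2*t) sin(3*pi*t/4) dt.
Integrating by parts twice (tabular method), an antiderivative of (t**2 - 2*t) sin(3*pi*t/4) is -4*t**2*cos(3*pi*t/4)/(3*pi) + 32*t*sin(3*pi*t/4)/(9*pi**2) + 8*t*cos(3*pi*t/4)/(3*pi) - 32*sin(3*pi*t/4)/(9*pi**2) + 128*cos(3*pi*t/4)/(27*pi**3); evaluating from 0 to 4: ∫_{0}^{4} (t**2 - 2*t) sin(3*pi*t/4) dt = (32*(-4 + 9*pi**2)/(27*pi**3)) - (128/(27*pi**3)) = 32*(-8 + 9*pi**2)/(27*pi**3).
Hence b_3 = (1/2)·(32*(-8 + 9*pi**2)/(27*pi**3)) = 16*(-8 + 9*pi**2)/(27*pi**3).

16*(-8 + 9*pi**2)/(27*pi**3)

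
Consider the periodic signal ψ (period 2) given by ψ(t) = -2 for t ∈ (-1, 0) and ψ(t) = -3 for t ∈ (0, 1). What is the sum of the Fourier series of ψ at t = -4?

-5/2

t = -4 differs from t = 0 by -2 full period(s), and the series is 2-periodic.
At t = 0 the one-sided limits are ψ(0^-) = -2 and ψ(0^+) = -3.
By Dirichlet's theorem the series converges to their average, [(-2) + (-3)]/2 = -5/2.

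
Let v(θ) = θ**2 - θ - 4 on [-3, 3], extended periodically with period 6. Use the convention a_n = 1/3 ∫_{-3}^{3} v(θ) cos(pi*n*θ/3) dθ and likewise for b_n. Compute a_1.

a_1 = 1/3 ∫_{-3}^{3} v(θ) cos(pi*θ/3) dθ.
Integrating by parts twice (tabular method), an antiderivative of (θ**2 - θ - 4) cos(pi*θ/3) is 3*θ**2*sin(pi*θ/3)/pi - 3*θ*sin(pi*θ/3)/pi + 18*θ*cos(pi*θ/3)/pi**2 - 12*sin(pi*θ/3)/pi - 54*sin(pi*θ/3)/pi**3 - 9*cos(pi*θ/3)/pi**2; evaluating from -3 to 3: ∫_{-3}^{3} (θ**2 - θ - 4) cos(pi*θ/3) dθ = (-45/pi**2) - (63/pi**2) = -108/pi**2.
Hence a_1 = (1/3)·(-108/pi**2) = -36/pi**2.

-36/pi**2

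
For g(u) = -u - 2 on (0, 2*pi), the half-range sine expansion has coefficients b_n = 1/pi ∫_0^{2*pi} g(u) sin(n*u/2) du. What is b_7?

b_7 = 1/pi ∫_0^{2*pi} (-u - 2) sin(7*u/2) du.
Integrating by parts (boundary term plus one more integral), an antiderivative of (-u - 2) sin(7*u/2) is 2*u*cos(7*u/2)/7 - 4*sin(7*u/2)/49 + 4*cos(7*u/2)/7; evaluating from 0 to 2*pi: ∫_{0}^{2*pi} (-u - 2) sin(7*u/2) du = (-4*pi/7 - 4/7) - (4/7) = -4*pi/7 - 8/7.
Hence b_7 = (1/pi)·(-4*pi/7 - 8/7) = 4*(-pi - 2)/(7*pi).

4*(-pi - 2)/(7*pi)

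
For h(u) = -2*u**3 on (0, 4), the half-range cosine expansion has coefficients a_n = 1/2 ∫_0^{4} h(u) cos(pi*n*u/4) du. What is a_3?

256*(-4 + 9*pi**2)/(27*pi**4)

a_3 = 1/2 ∫_0^{4} (-2*u**3) cos(3*pi*u/4) du.
Integrating by parts three times (tabular method), an antiderivative of (-2*u**3) cos(3*pi*u/4) is -8*u**3*sin(3*pi*u/4)/(3*pi) - 32*u**2*cos(3*pi*u/4)/(3*pi**2) + 256*u*sin(3*pi*u/4)/(9*pi**3) + 1024*cos(3*pi*u/4)/(27*pi**4); evaluating from 0 to 4: ∫_{0}^{4} (-2*u**3) cos(3*pi*u/4) du = (512*(-2 + 9*pi**2)/(27*pi**4)) - (1024/(27*pi**4)) = 512*(-4 + 9*pi**2)/(27*pi**4).
Hence a_3 = (1/2)·(512*(-4 + 9*pi**2)/(27*pi**4)) = 256*(-4 + 9*pi**2)/(27*pi**4).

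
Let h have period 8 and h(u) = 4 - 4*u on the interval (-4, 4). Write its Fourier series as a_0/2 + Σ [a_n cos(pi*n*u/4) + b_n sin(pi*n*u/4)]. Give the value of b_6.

b_6 = 1/4 ∫_{-4}^{4} h(u) sin(3*pi*u/2) du.
Integrating by parts (boundary term plus one more integral), an antiderivative of (4 - 4*u) sin(3*pi*u/2) is 8*u*cos(3*pi*u/2)/(3*pi) - 16*sin(3*pi*u/2)/(9*pi**2) - 8*cos(3*pi*u/2)/(3*pi); evaluating from -4 to 4: ∫_{-4}^{4} (4 - 4*u) sin(3*pi*u/2) du = (8/pi) - (-40/(3*pi)) = 64/(3*pi).
Hence b_6 = (1/4)·(64/(3*pi)) = 16/(3*pi).

16/(3*pi)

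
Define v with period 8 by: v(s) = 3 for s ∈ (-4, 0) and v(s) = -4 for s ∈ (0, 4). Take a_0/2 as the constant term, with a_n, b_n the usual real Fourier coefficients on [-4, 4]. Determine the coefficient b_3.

b_3 = 1/4 ∫_{-4}^{4} v(s) sin(3*pi*s/4) ds.
Split the integral at the breakpoints.
Directly, an antiderivative of (3) sin(3*pi*s/4) is -4*cos(3*pi*s/4)/pi; evaluating from -4 to 0: ∫_{-4}^{0} (3) sin(3*pi*s/4) ds = (-4/pi) - (4/pi) = -8/pi.
Directly, an antiderivative of (-4) sin(3*pi*s/4) is 16*cos(3*pi*s/4)/(3*pi); evaluating from 0 to 4: ∫_{0}^{4} (-4) sin(3*pi*s/4) ds = (-16/(3*pi)) - (16/(3*pi)) = -32/(3*pi).
Summing the pieces and multiplying by (1/4) gives b_3 = -14/(3*pi).

-14/(3*pi)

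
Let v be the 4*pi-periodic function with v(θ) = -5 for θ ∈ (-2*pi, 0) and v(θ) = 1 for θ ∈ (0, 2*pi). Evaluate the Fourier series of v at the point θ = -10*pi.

-2

θ = -10*pi differs from θ = -2*pi by -2 full period(s), and the series is 4*pi-periodic.
At θ = -2*pi the one-sided limits are v(-2*pi^-) = 1 and v(-2*pi^+) = -5.
By Dirichlet's theorem the series converges to their average, [(1) + (-5)]/2 = -2.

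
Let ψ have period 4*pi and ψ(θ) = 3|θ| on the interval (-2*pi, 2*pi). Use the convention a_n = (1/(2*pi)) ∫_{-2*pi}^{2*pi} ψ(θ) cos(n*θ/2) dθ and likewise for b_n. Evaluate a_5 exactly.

-24/(25*pi)

a_5 = (1/(2*pi)) ∫_{-2*pi}^{2*pi} ψ(θ) cos(5*θ/2) dθ.
ψ is even and cos(5*θ/2) is even, so the integrand is even and a_5 = 1/pi ∫_0^{2*pi} ψ(θ) cos(5*θ/2) dθ.
Integrating by parts (boundary term plus one more integral), an antiderivative of (3*θ) cos(5*θ/2) is 6*θ*sin(5*θ/2)/5 + 12*cos(5*θ/2)/25; evaluating from 0 to 2*pi: ∫_{0}^{2*pi} (3*θ) cos(5*θ/2) dθ = (-12/25) - (12/25) = -24/25.
Hence a_5 = (1/pi)·(-24/25) = -24/(25*pi).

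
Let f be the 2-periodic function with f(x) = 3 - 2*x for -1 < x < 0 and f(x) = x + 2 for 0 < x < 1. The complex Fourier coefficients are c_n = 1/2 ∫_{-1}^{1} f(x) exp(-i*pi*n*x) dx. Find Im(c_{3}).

1/(2*pi)

Since f is real-valued, Im(c_{3}) = -1/2 ∫_{-1}^{1} f(x) sin(3*pi*x) dx = -b_{3}/2.
Split the integral at the breakpoints.
Integrating by parts (boundary term plus one more integral), an antiderivative of (3 - 2*x) sin(3*pi*x) is 2*x*cos(3*pi*x)/(3*pi) - 2*sin(3*pi*x)/(9*pi**2) - cos(3*pi*x)/pi; evaluating from -1 to 0: ∫_{-1}^{0} (3 - 2*x) sin(3*pi*x) dx = (-1/pi) - (5/(3*pi)) = -8/(3*pi).
Integrating by parts (boundary term plus one more integral), an antiderivative of (x + 2) sin(3*pi*x) is -x*cos(3*pi*x)/(3*pi) + sin(3*pi*x)/(9*pi**2) - 2*cos(3*pi*x)/(3*pi); evaluating from 0 to 1: ∫_{0}^{1} (x + 2) sin(3*pi*x) dx = (1/pi) - (-2/(3*pi)) = 5/(3*pi).
So ∫_{-1}^{1} f(x) sin(3*pi*x) dx = -1/pi.
Hence Im(c_{3}) = (-1/2)·(-1/pi) = 1/(2*pi).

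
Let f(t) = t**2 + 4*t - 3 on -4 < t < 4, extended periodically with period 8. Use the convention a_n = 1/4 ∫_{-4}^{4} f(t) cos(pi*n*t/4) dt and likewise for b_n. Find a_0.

a_0 = 1/4 ∫_{-4}^{4} f(t) dt = 1/4 · (56/3) = 14/3.

14/3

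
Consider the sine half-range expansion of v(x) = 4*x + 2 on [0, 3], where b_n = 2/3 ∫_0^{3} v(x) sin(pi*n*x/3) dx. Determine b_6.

-4/pi

b_6 = 2/3 ∫_0^{3} (4*x + 2) sin(2*pi*x) dx.
Integrating by parts (boundary term plus one more integral), an antiderivative of (4*x + 2) sin(2*pi*x) is -2*x*cos(2*pi*x)/pi + sin(2*pi*x)/pi**2 - cos(2*pi*x)/pi; evaluating from 0 to 3: ∫_{0}^{3} (4*x + 2) sin(2*pi*x) dx = (-7/pi) - (-1/pi) = -6/pi.
Hence b_6 = (2/3)·(-6/pi) = -4/pi.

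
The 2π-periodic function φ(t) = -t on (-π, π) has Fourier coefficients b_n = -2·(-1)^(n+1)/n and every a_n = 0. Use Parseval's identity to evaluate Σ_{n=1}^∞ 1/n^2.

pi**2/6

Parseval: Σ b_n^2 = (1/π) ∫_{-π}^{π} φ(t)^2 dt = 2*pi**2/3.
Σ b_n^2 = Σ 4/n^2, so Σ 1/n^2 = (2*pi**2/3)/4 = pi**2/6.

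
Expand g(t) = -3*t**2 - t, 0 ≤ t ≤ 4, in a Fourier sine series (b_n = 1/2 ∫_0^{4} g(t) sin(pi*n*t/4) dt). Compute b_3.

8*(16 - 39*pi**2)/(9*pi**3)

b_3 = 1/2 ∫_0^{4} (-3*t**2 - t) sin(3*pi*t/4) dt.
Integrating by parts twice (tabular method), an antiderivative of (-3*t**2 - t) sin(3*pi*t/4) is 4*t**2*cos(3*pi*t/4)/pi - 32*t*sin(3*pi*t/4)/(3*pi**2) + 4*t*cos(3*pi*t/4)/(3*pi) - 16*sin(3*pi*t/4)/(9*pi**2) - 128*cos(3*pi*t/4)/(9*pi**3); evaluating from 0 to 4: ∫_{0}^{4} (-3*t**2 - t) sin(3*pi*t/4) dt = (16*(8 - 39*pi**2)/(9*pi**3)) - (-128/(9*pi**3)) = 16*(16 - 39*pi**2)/(9*pi**3).
Hence b_3 = (1/2)·(16*(16 - 39*pi**2)/(9*pi**3)) = 8*(16 - 39*pi**2)/(9*pi**3).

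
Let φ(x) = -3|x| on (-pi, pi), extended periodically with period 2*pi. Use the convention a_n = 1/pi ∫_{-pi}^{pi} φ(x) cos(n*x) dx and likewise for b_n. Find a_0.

a_0 = 1/pi ∫_{-pi}^{pi} φ(x) dx = 1/pi · (-3*pi**2) = -3*pi.

-3*pi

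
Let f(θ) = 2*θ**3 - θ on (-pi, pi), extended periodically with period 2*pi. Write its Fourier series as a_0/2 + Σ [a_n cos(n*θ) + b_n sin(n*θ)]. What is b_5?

b_5 = 1/pi ∫_{-pi}^{pi} f(θ) sin(5*θ) dθ.
f is odd and sin(5*θ) is odd, so the integrand is even and b_5 = 2/pi ∫_0^{pi} f(θ) sin(5*θ) dθ.
Integrating by parts three times (tabular method), an antiderivative of (2*θ**3 - θ) sin(5*θ) is -2*θ**3*cos(5*θ)/5 + 6*θ**2*sin(5*θ)/25 + 37*θ*cos(5*θ)/125 - 37*sin(5*θ)/625; evaluating from 0 to pi: ∫_{0}^{pi} (2*θ**3 - θ) sin(5*θ) dθ = (pi*(-37 + 50*pi**2)/125) - (0) = pi*(-37 + 50*pi**2)/125.
Hence b_5 = (2/pi)·(pi*(-37 + 50*pi**2)/125) = -74/125 + 4*pi**2/5.

-74/125 + 4*pi**2/5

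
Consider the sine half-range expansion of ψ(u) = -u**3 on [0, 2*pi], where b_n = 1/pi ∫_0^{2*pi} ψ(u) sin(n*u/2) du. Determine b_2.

-12 + 8*pi**2

b_2 = 1/pi ∫_0^{2*pi} (-u**3) sin(u) du.
Integrating by parts three times (tabular method), an antiderivative of (-u**3) sin(u) is u**3*cos(u) - 3*u**2*sin(u) - 6*u*cos(u) + 6*sin(u); evaluating from 0 to 2*pi: ∫_{0}^{2*pi} (-u**3) sin(u) du = (-12*pi + 8*pi**3) - (0) = -12*pi + 8*pi**3.
Hence b_2 = (1/pi)·(-12*pi + 8*pi**3) = -12 + 8*pi**2.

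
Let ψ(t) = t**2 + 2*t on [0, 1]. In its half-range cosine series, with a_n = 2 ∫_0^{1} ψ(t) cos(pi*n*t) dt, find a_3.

-4/(3*pi**2)

a_3 = 2 ∫_0^{1} (t**2 + 2*t) cos(3*pi*t) dt.
Integrating by parts twice (tabular method), an antiderivative of (t**2 + 2*t) cos(3*pi*t) is t**2*sin(3*pi*t)/(3*pi) + 2*t*sin(3*pi*t)/(3*pi) + 2*t*cos(3*pi*t)/(9*pi**2) - 2*sin(3*pi*t)/(27*pi**3) + 2*cos(3*pi*t)/(9*pi**2); evaluating from 0 to 1: ∫_{0}^{1} (t**2 + 2*t) cos(3*pi*t) dt = (-4/(9*pi**2)) - (2/(9*pi**2)) = -2/(3*pi**2).
Hence a_3 = 2·(-2/(3*pi**2)) = -4/(3*pi**2).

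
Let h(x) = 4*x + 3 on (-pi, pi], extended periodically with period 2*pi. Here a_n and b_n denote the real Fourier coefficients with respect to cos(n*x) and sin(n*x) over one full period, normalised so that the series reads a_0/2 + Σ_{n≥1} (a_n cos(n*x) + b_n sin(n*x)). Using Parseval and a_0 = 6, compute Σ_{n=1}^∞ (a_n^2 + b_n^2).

32*pi**2/3

Parseval: a_0^2/2 + Σ_{n≥1} (a_n^2+b_n^2) = 1/pi ∫_{-pi}^{pi} h(x)^2 dx = 18 + 32*pi**2/3.
Subtract a_0^2/2 = 18: Σ (a_n^2+b_n^2) = 32*pi**2/3.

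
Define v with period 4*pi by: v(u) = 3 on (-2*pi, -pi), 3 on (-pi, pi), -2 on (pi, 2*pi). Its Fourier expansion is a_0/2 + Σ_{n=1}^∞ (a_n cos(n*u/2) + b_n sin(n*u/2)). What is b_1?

b_1 = (1/(2*pi)) ∫_{-2*pi}^{2*pi} v(u) sin(u/2) du.
Split the integral at the breakpoints.
Directly, an antiderivative of (3) sin(u/2) is -6*cos(u/2); evaluating from -2*pi to -pi: ∫_{-2*pi}^{-pi} (3) sin(u/2) du = (0) - (6) = -6.
Directly, an antiderivative of (3) sin(u/2) is -6*cos(u/2); evaluating from -pi to pi: ∫_{-pi}^{pi} (3) sin(u/2) du = (0) - (0) = 0.
Directly, an antiderivative of (-2) sin(u/2) is 4*cos(u/2); evaluating from pi to 2*pi: ∫_{pi}^{2*pi} (-2) sin(u/2) du = (-4) - (0) = -4.
Summing the pieces and multiplying by (1/(2*pi)) gives b_1 = -5/pi.

-5/pi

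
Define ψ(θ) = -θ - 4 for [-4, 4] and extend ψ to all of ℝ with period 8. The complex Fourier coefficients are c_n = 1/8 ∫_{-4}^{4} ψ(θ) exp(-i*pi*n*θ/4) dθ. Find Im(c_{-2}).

2/pi

Since ψ is real-valued, Im(c_{-2}) = -1/8 ∫_{-4}^{4} ψ(θ) sin(-pi*θ/2) dθ = b_{2}/2.
Integrating by parts (boundary term plus one more integral), an antiderivative of (-θ - 4) sin(-pi*θ/2) is -2*θ*cos(pi*θ/2)/pi + 4*sin(pi*θ/2)/pi**2 - 8*cos(pi*θ/2)/pi; evaluating from -4 to 4: ∫_{-4}^{4} (-θ - 4) sin(-pi*θ/2) dθ = (-16/pi) - (0) = -16/pi.
Hence Im(c_{-2}) = (-1/8)·(-16/pi) = 2/pi.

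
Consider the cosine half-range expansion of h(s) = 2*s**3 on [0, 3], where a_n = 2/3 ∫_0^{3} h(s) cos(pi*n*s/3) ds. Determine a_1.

324*(4 - pi**2)/pi**4

a_1 = 2/3 ∫_0^{3} (2*s**3) cos(pi*s/3) ds.
Integrating by parts three times (tabular method), an antiderivative of (2*s**3) cos(pi*s/3) is 6*s**3*sin(pi*s/3)/pi + 54*s**2*cos(pi*s/3)/pi**2 - 324*s*sin(pi*s/3)/pi**3 - 972*cos(pi*s/3)/pi**4; evaluating from 0 to 3: ∫_{0}^{3} (2*s**3) cos(pi*s/3) ds = (486*(2 - pi**2)/pi**4) - (-972/pi**4) = 486*(4 - pi**2)/pi**4.
Hence a_1 = (2/3)·(486*(4 - pi**2)/pi**4) = 324*(4 - pi**2)/pi**4.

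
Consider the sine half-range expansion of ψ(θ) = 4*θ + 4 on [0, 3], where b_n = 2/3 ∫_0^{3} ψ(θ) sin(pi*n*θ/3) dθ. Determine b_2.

-12/pi

b_2 = 2/3 ∫_0^{3} (4*θ + 4) sin(2*pi*θ/3) dθ.
Integrating by parts (boundary term plus one more integral), an antiderivative of (4*θ + 4) sin(2*pi*θ/3) is -6*θ*cos(2*pi*θ/3)/pi + 9*sin(2*pi*θ/3)/pi**2 - 6*cos(2*pi*θ/3)/pi; evaluating from 0 to 3: ∫_{0}^{3} (4*θ + 4) sin(2*pi*θ/3) dθ = (-24/pi) - (-6/pi) = -18/pi.
Hence b_2 = (2/3)·(-18/pi) = -12/pi.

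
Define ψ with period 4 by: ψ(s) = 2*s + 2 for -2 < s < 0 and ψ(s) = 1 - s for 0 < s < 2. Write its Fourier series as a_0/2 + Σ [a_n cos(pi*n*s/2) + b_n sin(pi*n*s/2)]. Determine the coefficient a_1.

a_1 = 1/2 ∫_{-2}^{2} ψ(s) cos(pi*s/2) ds.
Split the integral at the breakpoints.
Integrating by parts (boundary term plus one more integral), an antiderivative of (2*s + 2) cos(pi*s/2) is 4*s*sin(pi*s/2)/pi + 4*sin(pi*s/2)/pi + 8*cos(pi*s/2)/pi**2; evaluating from -2 to 0: ∫_{-2}^{0} (2*s + 2) cos(pi*s/2) ds = (8/pi**2) - (-8/pi**2) = 16/pi**2.
Integrating by parts (boundary term plus one more integral), an antiderivative of (1 - s) cos(pi*s/2) is -2*s*sin(pi*s/2)/pi + 2*sin(pi*s/2)/pi - 4*cos(pi*s/2)/pi**2; evaluating from 0 to 2: ∫_{0}^{2} (1 - s) cos(pi*s/2) ds = (4/pi**2) - (-4/pi**2) = 8/pi**2.
Summing the pieces and multiplying by (1/2) gives a_1 = 12/pi**2.

12/pi**2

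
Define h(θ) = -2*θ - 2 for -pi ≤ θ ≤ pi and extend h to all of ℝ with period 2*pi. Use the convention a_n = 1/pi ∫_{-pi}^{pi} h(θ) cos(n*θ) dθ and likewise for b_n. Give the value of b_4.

b_4 = 1/pi ∫_{-pi}^{pi} h(θ) sin(4*θ) dθ.
Integrating by parts (boundary term plus one more integral), an antiderivative of (-2*θ - 2) sin(4*θ) is θ*cos(4*θ)/2 - sin(4*θ)/8 + cos(4*θ)/2; evaluating from -pi to pi: ∫_{-pi}^{pi} (-2*θ - 2) sin(4*θ) dθ = (1/2 + pi/2) - (1/2 - pi/2) = pi.
Hence b_4 = (1/pi)·(pi) = 1.

1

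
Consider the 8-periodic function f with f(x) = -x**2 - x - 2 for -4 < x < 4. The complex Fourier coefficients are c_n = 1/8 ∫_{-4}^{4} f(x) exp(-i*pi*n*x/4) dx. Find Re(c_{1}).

Since f is real-valued, Re(c_{1}) = 1/8 ∫_{-4}^{4} f(x) cos(pi*x/4) dx = a_{1}/2.
Integrating by parts twice (tabular method), an antiderivative of (-x**2 - x - 2) cos(pi*x/4) is -4*x**2*sin(pi*x/4)/pi - 4*x*sin(pi*x/4)/pi - 32*x*cos(pi*x/4)/pi**2 - 8*sin(pi*x/4)/pi + 128*sin(pi*x/4)/pi**3 - 16*cos(pi*x/4)/pi**2; evaluating from -4 to 4: ∫_{-4}^{4} (-x**2 - x - 2) cos(pi*x/4) dx = (144/pi**2) - (-112/pi**2) = 256/pi**2.
Hence Re(c_{1}) = (1/8)·(256/pi**2) = 32/pi**2.

32/pi**2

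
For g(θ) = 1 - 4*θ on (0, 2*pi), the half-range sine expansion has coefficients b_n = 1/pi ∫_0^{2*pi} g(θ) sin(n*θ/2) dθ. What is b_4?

4

b_4 = 1/pi ∫_0^{2*pi} (1 - 4*θ) sin(2*θ) dθ.
Integrating by parts (boundary term plus one more integral), an antiderivative of (1 - 4*θ) sin(2*θ) is 2*θ*cos(2*θ) - sin(2*θ) - cos(2*θ)/2; evaluating from 0 to 2*pi: ∫_{0}^{2*pi} (1 - 4*θ) sin(2*θ) dθ = (-1/2 + 4*pi) - (-1/2) = 4*pi.
Hence b_4 = (1/pi)·(4*pi) = 4.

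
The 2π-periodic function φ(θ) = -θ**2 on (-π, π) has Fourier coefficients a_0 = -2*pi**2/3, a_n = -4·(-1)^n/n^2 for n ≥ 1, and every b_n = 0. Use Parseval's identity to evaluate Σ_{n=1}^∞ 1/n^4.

Parseval: a_0^2/2 + Σ a_n^2 = (1/π) ∫_{-π}^{π} φ(θ)^2 dθ = 2*pi**4/5.
Subtract a_0^2/2 = 2*pi**4/9: Σ a_n^2 = 8*pi**4/45.
Since a_n^2 = 16/n^4, Σ 1/n^4 = pi**4/90.

pi**4/90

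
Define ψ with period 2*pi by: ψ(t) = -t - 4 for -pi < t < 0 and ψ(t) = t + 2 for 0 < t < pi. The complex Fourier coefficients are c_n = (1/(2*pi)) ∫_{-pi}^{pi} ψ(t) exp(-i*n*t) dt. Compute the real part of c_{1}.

-2/pi

Since ψ is real-valued, Re(c_{1}) = (1/(2*pi)) ∫_{-pi}^{pi} ψ(t) cos(t) dt = a_{1}/2.
Split the integral at the breakpoints.
Integrating by parts (boundary term plus one more integral), an antiderivative of (-t - 4) cos(t) is -t*sin(t) - 4*sin(t) - cos(t); evaluating from -pi to 0: ∫_{-pi}^{0} (-t - 4) cos(t) dt = (-1) - (1) = -2.
Integrating by parts (boundary term plus one more integral), an antiderivative of (t + 2) cos(t) is t*sin(t) + 2*sin(t) + cos(t); evaluating from 0 to pi: ∫_{0}^{pi} (t + 2) cos(t) dt = (-1) - (1) = -2.
So ∫_{-pi}^{pi} ψ(t) cos(t) dt = -4.
Hence Re(c_{1}) = (1/(2*pi))·(-4) = -2/pi.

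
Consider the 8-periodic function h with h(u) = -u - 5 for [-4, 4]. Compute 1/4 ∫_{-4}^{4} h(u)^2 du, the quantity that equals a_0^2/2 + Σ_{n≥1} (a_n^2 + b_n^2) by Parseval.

182/3

1/4 ∫_{-4}^{4} h(u)^2 du = 1/4 · (728/3) = 182/3.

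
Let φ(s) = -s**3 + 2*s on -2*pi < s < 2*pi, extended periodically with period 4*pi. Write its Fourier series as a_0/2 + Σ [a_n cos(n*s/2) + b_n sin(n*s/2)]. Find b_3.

b_3 = (1/(2*pi)) ∫_{-2*pi}^{2*pi} φ(s) sin(3*s/2) ds.
φ is odd and sin(3*s/2) is odd, so the integrand is even and b_3 = 1/pi ∫_0^{2*pi} φ(s) sin(3*s/2) ds.
Integrating by parts three times (tabular method), an antiderivative of (-s**3 + 2*s) sin(3*s/2) is 2*s**3*cos(3*s/2)/3 - 4*s**2*sin(3*s/2)/3 - 28*s*cos(3*s/2)/9 + 56*sin(3*s/2)/27; evaluating from 0 to 2*pi: ∫_{0}^{2*pi} (-s**3 + 2*s) sin(3*s/2) ds = (8*pi*(7 - 6*pi**2)/9) - (0) = 8*pi*(7 - 6*pi**2)/9.
Hence b_3 = (1/pi)·(8*pi*(7 - 6*pi**2)/9) = 56/9 - 16*pi**2/3.

56/9 - 16*pi**2/3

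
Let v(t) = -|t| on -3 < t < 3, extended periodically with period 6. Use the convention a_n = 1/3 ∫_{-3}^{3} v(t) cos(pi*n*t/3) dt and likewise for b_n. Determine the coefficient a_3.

4/(3*pi**2)

a_3 = 1/3 ∫_{-3}^{3} v(t) cos(pi*t) dt.
v is even and cos(pi*t) is even, so the integrand is even and a_3 = 2/3 ∫_0^{3} v(t) cos(pi*t) dt.
Integrating by parts (boundary term plus one more integral), an antiderivative of (-t) cos(pi*t) is -t*sin(pi*t)/pi - cos(pi*t)/pi**2; evaluating from 0 to 3: ∫_{0}^{3} (-t) cos(pi*t) dt = (pi**(-2)) - (-1/pi**2) = 2/pi**2.
Hence a_3 = (2/3)·(2/pi**2) = 4/(3*pi**2).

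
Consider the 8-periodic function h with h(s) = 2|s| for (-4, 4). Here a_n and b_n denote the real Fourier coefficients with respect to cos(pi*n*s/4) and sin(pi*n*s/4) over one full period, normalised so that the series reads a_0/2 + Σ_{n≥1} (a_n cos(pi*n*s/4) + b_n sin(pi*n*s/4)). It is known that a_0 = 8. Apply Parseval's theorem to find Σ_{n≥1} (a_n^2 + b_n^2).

Parseval: a_0^2/2 + Σ_{n≥1} (a_n^2+b_n^2) = 1/4 ∫_{-4}^{4} h(s)^2 ds = 128/3.
Subtract a_0^2/2 = 32: Σ (a_n^2+b_n^2) = 32/3.

32/3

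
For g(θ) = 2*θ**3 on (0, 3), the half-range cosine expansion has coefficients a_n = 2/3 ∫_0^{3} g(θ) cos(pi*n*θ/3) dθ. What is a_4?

a_4 = 2/3 ∫_0^{3} (2*θ**3) cos(4*pi*θ/3) dθ.
Integrating by parts three times (tabular method), an antiderivative of (2*θ**3) cos(4*pi*θ/3) is 3*θ**3*sin(4*pi*θ/3)/(2*pi) + 27*θ**2*cos(4*pi*θ/3)/(8*pi**2) - 81*θ*sin(4*pi*θ/3)/(16*pi**3) - 243*cos(4*pi*θ/3)/(64*pi**4); evaluating from 0 to 3: ∫_{0}^{3} (2*θ**3) cos(4*pi*θ/3) dθ = (243*(-1 + 8*pi**2)/(64*pi**4)) - (-243/(64*pi**4)) = 243/(8*pi**2).
Hence a_4 = (2/3)·(243/(8*pi**2)) = 81/(4*pi**2).

81/(4*pi**2)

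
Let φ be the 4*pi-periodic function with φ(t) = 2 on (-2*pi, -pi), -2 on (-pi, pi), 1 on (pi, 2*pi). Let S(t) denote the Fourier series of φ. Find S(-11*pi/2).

2

t = -11*pi/2 differs from t = -3*pi/2 by -1 full period(s), and the series is 4*pi-periodic.
φ is continuous at t = -3*pi/2 with value 2, so the series converges to 2 there.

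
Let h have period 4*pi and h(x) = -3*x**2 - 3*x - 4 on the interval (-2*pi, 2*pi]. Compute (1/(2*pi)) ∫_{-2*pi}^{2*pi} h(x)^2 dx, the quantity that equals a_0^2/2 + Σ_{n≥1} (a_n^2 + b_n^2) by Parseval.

32 + 88*pi**2 + 288*pi**4/5

(1/(2*pi)) ∫_{-2*pi}^{2*pi} h(x)^2 dx = (1/(2*pi)) · (64*pi + 176*pi**3 + 576*pi**5/5) = 32 + 88*pi**2 + 288*pi**4/5.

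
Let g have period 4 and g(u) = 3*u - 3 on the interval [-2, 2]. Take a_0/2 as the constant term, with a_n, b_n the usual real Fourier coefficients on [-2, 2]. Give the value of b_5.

12/(5*pi)

b_5 = 1/2 ∫_{-2}^{2} g(u) sin(5*pi*u/2) du.
Integrating by parts (boundary term plus one more integral), an antiderivative of (3*u - 3) sin(5*pi*u/2) is -6*u*cos(5*pi*u/2)/(5*pi) + 12*sin(5*pi*u/2)/(25*pi**2) + 6*cos(5*pi*u/2)/(5*pi); evaluating from -2 to 2: ∫_{-2}^{2} (3*u - 3) sin(5*pi*u/2) du = (6/(5*pi)) - (-18/(5*pi)) = 24/(5*pi).
Hence b_5 = (1/2)·(24/(5*pi)) = 12/(5*pi).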